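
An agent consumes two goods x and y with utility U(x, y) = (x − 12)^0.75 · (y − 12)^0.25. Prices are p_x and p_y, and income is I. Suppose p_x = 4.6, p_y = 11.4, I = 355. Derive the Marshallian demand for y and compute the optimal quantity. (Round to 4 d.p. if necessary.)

y* = 15.5746

MRS = 3·(y−12)/(x−12). Tangency with p_x/p_y gives y−12 = (1/3)·(p_x/p_y)·(x−12).
After buying the subsistence bundle (12, 12), a share 0.75 of the remaining income goes to x: x* = 12 + 0.75·(I − 12p_x − 12p_y)/p_x.
Discretionary income = 355 − 12·4.6 − 12·11.4 = 163; y* = 12 + 0.25·163/11.4 = 15.5746.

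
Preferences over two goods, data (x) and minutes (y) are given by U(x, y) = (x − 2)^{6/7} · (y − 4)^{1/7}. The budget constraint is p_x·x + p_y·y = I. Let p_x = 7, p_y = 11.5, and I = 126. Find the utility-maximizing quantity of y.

y* = 4.8199

Let x' = x−2, y' = y−4. MRS = 6·y'/x' = p_x/p_y.
After buying the subsistence bundle (2, 4), a share 6/7 of the remaining income goes to x: x* = 2 + 6/7·(I − 2p_x − 4p_y)/p_x.
Discretionary income = 126 − 2·7 − 4·11.5 = 66; y* = 4 + 1/7·66/11.5 = 4.8199.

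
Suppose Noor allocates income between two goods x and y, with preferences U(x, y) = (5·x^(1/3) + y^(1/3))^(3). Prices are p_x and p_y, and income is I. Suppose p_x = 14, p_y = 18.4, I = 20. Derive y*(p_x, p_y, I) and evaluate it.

y* = 0.0787

From the CES first-order condition, 5·(y/x)^(2/3) = p_x/p_y.
Hence y/x = ((1/5)·p_x/p_y)^(1/(2/3)), i.e. raised to the 1.5 power.
With the ratio pinned down, the budget gives x* = I/(p_x + p_y·(y/x)) and y* = (y/x)·x*.
Numerically y/x = 0.059362, so x* = 20/(14 + 18.4·0.059362) = 1.3252 and y* = 0.059362·1.3252 = 0.0787.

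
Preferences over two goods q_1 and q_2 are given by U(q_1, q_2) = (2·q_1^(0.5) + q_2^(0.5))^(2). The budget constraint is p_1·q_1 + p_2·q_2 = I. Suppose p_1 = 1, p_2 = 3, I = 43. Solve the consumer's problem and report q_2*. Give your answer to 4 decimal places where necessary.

With the ratio pinned down, the budget gives q_1* = I/(p_1 + p_2·(q_2/q_1)) and q_2* = (q_2/q_1)·q_1*.
Numerically q_2/q_1 = 0.027778, so q_1* = 43/(1 + 3·0.027778) = 39.6923 and q_2* = 0.027778·39.6923 = 1.1026.

q_2* = 1.1026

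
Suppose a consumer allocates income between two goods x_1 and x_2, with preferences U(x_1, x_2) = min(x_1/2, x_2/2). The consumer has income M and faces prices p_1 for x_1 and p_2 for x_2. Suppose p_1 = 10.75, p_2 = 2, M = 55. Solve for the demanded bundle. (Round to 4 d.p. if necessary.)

Leontief preferences: the optimum is at the kink where x_1/2 = x_2/2, i.e. x_2 = x_1.
Budget: p_1·x_1 + p_2·x_1 = M, so (2·p_1 + 2·p_2)·x_1 = 2·M.
Demand: x_1*(p_1,p_2,M) = 2·M/(2·p_1 + 2·p_2), x_2* = 2·M/(2·p_1 + 2·p_2).
Here 2·10.75 + 2·2 = 25.5, giving x_1* = 4.3137 and x_2* = 4.3137.

x_1* = 4.3137, x_2* = 4.3137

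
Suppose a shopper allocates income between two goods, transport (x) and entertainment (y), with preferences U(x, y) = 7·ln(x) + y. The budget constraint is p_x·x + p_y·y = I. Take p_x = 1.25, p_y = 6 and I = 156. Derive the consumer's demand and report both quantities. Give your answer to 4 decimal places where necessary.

Set MRS = p_x/p_y: (7/x)/1 = p_x/p_y.
So x*(p_x,p_y) = 7·p_y/p_x, independent of income; and y* = (I − 7·p_y)/p_y.
At the given prices: x* = 7·6/1.25 = 33.6, and y* = 19.

x* = 33.6, y* = 19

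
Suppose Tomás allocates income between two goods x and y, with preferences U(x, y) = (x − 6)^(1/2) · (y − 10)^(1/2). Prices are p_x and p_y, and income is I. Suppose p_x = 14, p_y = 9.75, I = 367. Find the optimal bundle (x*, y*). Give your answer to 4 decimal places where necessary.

x* = 12.625, y* = 19.5128

This is Cobb-Douglas in (x−6, y−10): tangency gives 0.5·p_y·(y−10) = 0.5·p_x·(x−6).
Substituting into the budget: x* = 6 + 0.5·(I − 6·p_x − 10·p_y)/p_x, and y* = 10 + 0.5·(…)/p_y.
Discretionary income = 367 − 6·14 − 10·9.75 = 185.5; x* = 6 + 0.5·185.5/14 = 12.625; y* = 10 + 0.5·185.5/9.75 = 19.5128.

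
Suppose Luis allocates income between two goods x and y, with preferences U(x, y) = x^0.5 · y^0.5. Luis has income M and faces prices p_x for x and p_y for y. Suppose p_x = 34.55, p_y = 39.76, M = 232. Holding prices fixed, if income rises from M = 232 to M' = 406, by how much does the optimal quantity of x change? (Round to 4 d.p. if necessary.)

Δx* = 2.5181

The MRS is y/x. Set MRS = p_x/p_y.
Rearranging, p_y·y = p_x·x. Substituting into the budget gives p_x·x·(1 + 1) = M.
Demand: x*(p_x,p_y,M) = 0.5·M/p_x and y* = 0.5·M/p_y.
At p_x=34.55, p_y=39.76, M=232: x* = 0.5·232/34.55 = 3.3575.
At M' = 406: x* = 5.8755. Change: 5.8755 − 3.3575 = 2.5181.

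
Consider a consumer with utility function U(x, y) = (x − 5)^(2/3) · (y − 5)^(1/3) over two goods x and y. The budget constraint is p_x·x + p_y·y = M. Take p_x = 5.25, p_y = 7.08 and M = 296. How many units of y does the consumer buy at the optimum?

This is Cobb-Douglas in (x−5, y−5): tangency gives 2/3·p_y·(y−5) = 1/3·p_x·(x−5).
Substituting into the budget: x* = 5 + 2/3·(M − 5·p_x − 5·p_y)/p_x, and y* = 5 + 1/3·(…)/p_y.
Discretionary income = 296 − 5·5.25 − 5·7.08 = 234.35; y* = 5 + 1/3·234.35/7.08 = 16.0334.

y* = 16.0334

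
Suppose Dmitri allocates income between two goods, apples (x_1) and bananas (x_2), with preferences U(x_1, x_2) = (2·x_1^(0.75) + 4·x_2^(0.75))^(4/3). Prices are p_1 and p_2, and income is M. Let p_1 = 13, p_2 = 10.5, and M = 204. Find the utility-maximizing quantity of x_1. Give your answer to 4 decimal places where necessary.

Numerically x_2/x_1 = 37.595529, so x_1* = 204/(13 + 10.5·37.595529) = 0.5003.

x_1* = 0.5003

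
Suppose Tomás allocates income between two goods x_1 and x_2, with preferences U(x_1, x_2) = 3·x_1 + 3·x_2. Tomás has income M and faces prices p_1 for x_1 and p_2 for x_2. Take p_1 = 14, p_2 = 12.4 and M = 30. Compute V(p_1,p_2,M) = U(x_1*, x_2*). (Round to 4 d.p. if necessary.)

V = 7.2581

Numerically: x_1* = 0, x_2* = 2.4194.
Utility at the optimum: U(0, 2.4194) = 7.2581.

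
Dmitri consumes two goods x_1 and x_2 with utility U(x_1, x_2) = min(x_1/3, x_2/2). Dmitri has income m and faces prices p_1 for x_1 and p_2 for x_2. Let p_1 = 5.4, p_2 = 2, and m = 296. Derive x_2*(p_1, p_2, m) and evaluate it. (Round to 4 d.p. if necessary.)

x_2* = 29.3069

Leontief preferences: the optimum is at the kink where x_1/3 = x_2/2, i.e. x_2 = (2/3)·x_1.
Budget: p_1·x_1 + p_2·(2/3)·x_1 = m, so (3·p_1 + 2·p_2)·x_1 = 3·m.
Demand: x_1*(p_1,p_2,m) = 3·m/(3·p_1 + 2·p_2), x_2* = 2·m/(3·p_1 + 2·p_2).
Here 3·5.4 + 2·2 = 20.2, giving x_2* = 29.3069.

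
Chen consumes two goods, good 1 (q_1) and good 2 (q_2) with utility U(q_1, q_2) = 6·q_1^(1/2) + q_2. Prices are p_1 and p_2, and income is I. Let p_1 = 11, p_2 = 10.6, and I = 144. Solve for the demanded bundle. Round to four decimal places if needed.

Plugging in: q_1* = (3·10.6/11)² = 8.3574, q_2* = 4.9122.

q_1* = 8.3574, q_2* = 4.9122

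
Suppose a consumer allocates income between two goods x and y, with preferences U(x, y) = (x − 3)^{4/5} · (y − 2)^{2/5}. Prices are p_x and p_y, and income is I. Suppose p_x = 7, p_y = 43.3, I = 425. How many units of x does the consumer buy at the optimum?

Substituting into the budget: x* = 3 + 2/3·(I − 3·p_x − 2·p_y)/p_x, and y* = 2 + 1/3·(…)/p_y.
Discretionary income = 425 − 3·7 − 2·43.3 = 317.4; x* = 3 + 2/3·317.4/7 = 33.2286.

x* = 33.2286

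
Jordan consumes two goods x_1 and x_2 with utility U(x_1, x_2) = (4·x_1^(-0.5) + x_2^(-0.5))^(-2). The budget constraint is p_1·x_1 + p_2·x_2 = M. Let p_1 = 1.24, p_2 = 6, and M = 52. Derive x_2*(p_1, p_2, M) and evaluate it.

x_2* = 3.4809

Substitute x_2 = (x_2/x_1)·x_1 into the budget: x_1* = M/(p_1 + p_2·(x_2/x_1)).
Numerically x_2/x_1 = 0.13872, so x_1* = 52/(1.24 + 6·0.13872) = 25.0926 and x_2* = 0.13872·25.0926 = 3.4809.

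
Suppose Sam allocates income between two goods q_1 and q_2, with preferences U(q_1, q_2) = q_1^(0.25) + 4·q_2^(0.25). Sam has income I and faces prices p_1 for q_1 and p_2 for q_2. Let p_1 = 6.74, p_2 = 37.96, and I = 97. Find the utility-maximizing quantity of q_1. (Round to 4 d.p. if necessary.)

Substitute q_2 = (q_2/q_1)·q_1 into the budget: q_1* = I/(p_1 + p_2·(q_2/q_1)).
Numerically q_2/q_1 = 0.633663, so q_1* = 97/(6.74 + 37.96·0.633663) = 3.15.

q_1* = 3.15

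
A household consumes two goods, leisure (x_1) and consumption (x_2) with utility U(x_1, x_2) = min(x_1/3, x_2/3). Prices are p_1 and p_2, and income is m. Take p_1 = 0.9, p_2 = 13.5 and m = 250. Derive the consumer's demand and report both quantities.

x_1* = 17.3611, x_2* = 17.3611

Leontief preferences: the optimum is at the kink where x_1/3 = x_2/3, i.e. x_2 = x_1.
Budget: p_1·x_1 + p_2·x_1 = m, so (3·p_1 + 3·p_2)·x_1 = 3·m.
Demand: x_1*(p_1,p_2,m) = 3·m/(3·p_1 + 3·p_2), x_2* = 3·m/(3·p_1 + 3·p_2).
Here 3·0.9 + 3·13.5 = 43.2, giving x_1* = 17.3611 and x_2* = 17.3611.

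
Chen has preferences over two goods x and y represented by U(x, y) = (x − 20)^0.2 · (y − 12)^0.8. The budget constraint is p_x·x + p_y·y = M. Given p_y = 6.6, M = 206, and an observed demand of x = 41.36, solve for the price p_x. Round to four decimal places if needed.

This is Cobb-Douglas in (x−20, y−12): tangency gives 0.2·p_y·(y−12) = 0.8·p_x·(x−20).
After buying the subsistence bundle (20, 12), a share 0.2 of the remaining income goes to x: x* = 20 + 0.2·(M − 20p_x − 12p_y)/p_x.
Set x* = 41.36 in the demand function and solve for p_x: p_x = 1.

p_x = 1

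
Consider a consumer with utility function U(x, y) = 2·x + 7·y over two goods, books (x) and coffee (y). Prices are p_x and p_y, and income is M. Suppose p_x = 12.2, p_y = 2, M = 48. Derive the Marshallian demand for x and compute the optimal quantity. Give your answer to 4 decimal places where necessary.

x* = 0

Linear utility — the consumer picks whichever good has higher MU/price: 2/12.2 = 0.1639 vs 7/2 = 3.5.
y gives more utility per dollar, so spend all income on y: y* = M/p_y, x* = 0.
Numerically: x* = 0, y* = 24.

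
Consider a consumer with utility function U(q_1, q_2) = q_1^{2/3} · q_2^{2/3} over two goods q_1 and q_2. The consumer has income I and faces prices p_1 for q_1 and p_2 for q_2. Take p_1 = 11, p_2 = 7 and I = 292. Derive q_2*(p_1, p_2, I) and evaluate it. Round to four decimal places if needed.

At p_1=11, p_2=7, I=292: q_2* = 0.5·292/7 = 20.8571.

q_2* = 20.8571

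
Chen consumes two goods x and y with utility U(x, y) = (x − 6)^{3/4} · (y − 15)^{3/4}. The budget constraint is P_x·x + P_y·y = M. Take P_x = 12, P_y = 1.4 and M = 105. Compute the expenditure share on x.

This is Cobb-Douglas in (x−6, y−15): tangency gives 0.75·P_y·(y−15) = 0.75·P_x·(x−6).
After buying the subsistence bundle (6, 15), a share 0.5 of the remaining income goes to x: x* = 6 + 0.5·(M − 6P_x − 15P_y)/P_x.
Discretionary income = 105 − 6·12 − 15·1.4 = 12; x* = 6 + 0.5·12/12 = 6.5; y* = 15 + 0.5·12/1.4 = 19.2857.
Expenditure on x: 12·6.5 = 78; share = 0.7429.

share on x = 0.7429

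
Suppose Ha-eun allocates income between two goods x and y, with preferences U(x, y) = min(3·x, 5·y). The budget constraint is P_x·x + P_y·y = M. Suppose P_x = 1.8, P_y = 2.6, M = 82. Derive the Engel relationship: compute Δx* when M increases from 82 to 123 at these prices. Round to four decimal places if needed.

Δx* = 12.2024

Leontief preferences: the optimum is at the kink where x/5 = y/3, i.e. y = (3/5)·x.
Budget: P_x·x + P_y·(3/5)·x = M, so (5·P_x + 3·P_y)·x = 5·M.
Demand: x*(P_x,P_y,M) = 5·M/(5·P_x + 3·P_y), y* = 3·M/(5·P_x + 3·P_y).
Here 5·1.8 + 3·2.6 = 16.8, giving x* = 24.4048.
At M' = 123: x* = 36.6071. Change: 36.6071 − 24.4048 = 12.2024.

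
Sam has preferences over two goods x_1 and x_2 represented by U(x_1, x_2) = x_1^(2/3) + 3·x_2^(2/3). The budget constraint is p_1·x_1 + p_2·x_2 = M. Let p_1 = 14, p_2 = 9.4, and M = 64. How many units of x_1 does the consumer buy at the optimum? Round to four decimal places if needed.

x_1* = 0.0751

MU_x_1 ∝ x_1^(-1/3), MU_x_2 ∝ 3·x_2^(-1/3), so MRS = (1/3)·(x_2/x_1)^(1/3) = p_1/p_2.
Solve for the ratio: x_2/x_1 = [3·p_1/p_2]^(3).
With the ratio pinned down, the budget gives x_1* = M/(p_1 + p_2·(x_2/x_1)) and x_2* = (x_2/x_1)·x_1*.
Numerically x_2/x_1 = 89.199888, so x_1* = 64/(14 + 9.4·89.199888) = 0.0751.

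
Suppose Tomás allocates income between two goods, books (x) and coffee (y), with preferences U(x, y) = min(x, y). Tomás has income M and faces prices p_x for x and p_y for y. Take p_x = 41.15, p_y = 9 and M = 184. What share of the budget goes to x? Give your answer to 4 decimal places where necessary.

share on x = 0.8205

Leontief preferences: the optimum is at the kink where x/1 = y/1, i.e. y = x.
Budget: p_x·x + p_y·x = M, so (p_x + p_y)·x = M.
Demand: x*(p_x,p_y,M) = M/(p_x + p_y), y* = M/(p_x + p_y).
Here 41.15 + 9 = 50.15, giving x* = 3.669 and y* = 3.669.
Expenditure on x: 41.15·3.669 = 150.9791; share = 0.8205.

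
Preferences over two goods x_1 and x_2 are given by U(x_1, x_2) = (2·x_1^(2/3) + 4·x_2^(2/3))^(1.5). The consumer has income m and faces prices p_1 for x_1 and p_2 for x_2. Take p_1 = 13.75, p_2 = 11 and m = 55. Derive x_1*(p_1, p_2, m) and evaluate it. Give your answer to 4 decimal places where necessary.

x_1* = 0.2963

MU_x_1 ∝ 2·x_1^(-1/3), MU_x_2 ∝ 4·x_2^(-1/3), so MRS = (1/2)·(x_2/x_1)^(1/3) = p_1/p_2.
Solve for the ratio: x_2/x_1 = [2·p_1/p_2]^(3).
With the ratio pinned down, the budget gives x_1* = m/(p_1 + p_2·(x_2/x_1)) and x_2* = (x_2/x_1)·x_1*.
Numerically x_2/x_1 = 15.625, so x_1* = 55/(13.75 + 11·15.625) = 0.2963.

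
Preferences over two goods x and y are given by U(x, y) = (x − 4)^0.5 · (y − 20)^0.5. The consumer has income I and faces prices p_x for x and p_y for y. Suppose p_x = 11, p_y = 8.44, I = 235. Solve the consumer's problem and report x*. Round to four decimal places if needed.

This is Cobb-Douglas in (x−4, y−20): tangency gives 0.5·p_y·(y−20) = 0.5·p_x·(x−4).
After buying the subsistence bundle (4, 20), a share 0.5 of the remaining income goes to x: x* = 4 + 0.5·(I − 4p_x − 20p_y)/p_x.
Discretionary income = 235 − 4·11 − 20·8.44 = 22.2; x* = 4 + 0.5·22.2/11 = 5.0091.

x* = 5.0091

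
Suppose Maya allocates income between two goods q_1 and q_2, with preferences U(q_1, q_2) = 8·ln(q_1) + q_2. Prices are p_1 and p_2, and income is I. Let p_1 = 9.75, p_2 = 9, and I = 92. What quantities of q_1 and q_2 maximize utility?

Set MRS = p_1/p_2: (8/q_1)/1 = p_1/p_2.
So q_1*(p_1,p_2) = 8·p_2/p_1, independent of income; and q_2* = (I − 8·p_2)/p_2.
At the given prices: q_1* = 8·9/9.75 = 7.3846, and q_2* = 2.2222.

q_1* = 7.3846, q_2* = 2.2222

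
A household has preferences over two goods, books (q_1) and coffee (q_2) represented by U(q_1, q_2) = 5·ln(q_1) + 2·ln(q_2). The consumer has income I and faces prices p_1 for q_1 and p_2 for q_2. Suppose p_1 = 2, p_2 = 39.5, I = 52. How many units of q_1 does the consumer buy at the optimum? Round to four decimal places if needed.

The MRS is (5/2)·q_2/q_1. Set MRS = p_1/p_2.
Rearranging, p_2·q_2 = (2/5)·p_1·q_1. Substituting into the budget gives p_1·q_1·(1 + (2/5)) = I.
Demand: q_1*(p_1,p_2,I) = 5/7·I/p_1 and q_2* = 2/7·I/p_2.
At p_1=2, p_2=39.5, I=52: q_1* = 5/7·52/2 = 18.5714.

q_1* = 18.5714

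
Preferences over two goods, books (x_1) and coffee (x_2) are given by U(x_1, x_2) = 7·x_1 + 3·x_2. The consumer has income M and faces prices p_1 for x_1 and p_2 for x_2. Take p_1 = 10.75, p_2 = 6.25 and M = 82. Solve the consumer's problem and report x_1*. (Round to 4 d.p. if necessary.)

x_1* = 7.6279

Linear utility — the consumer picks whichever good has higher MU/price: 7/10.75 = 0.6512 vs 3/6.25 = 0.48.
x_1 gives more utility per dollar, so spend all income on x_1: x_1* = M/p_1, x_2* = 0.
Numerically: x_1* = 7.6279, x_2* = 0.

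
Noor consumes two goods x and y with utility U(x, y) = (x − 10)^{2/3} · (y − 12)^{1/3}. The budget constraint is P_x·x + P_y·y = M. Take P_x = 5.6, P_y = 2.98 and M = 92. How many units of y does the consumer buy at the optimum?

y* = 12.0268

MRS = 2·(y−12)/(x−10). Tangency with P_x/P_y gives y−12 = (1/2)·(P_x/P_y)·(x−10).
Substituting into the budget: x* = 10 + 2/3·(M − 10·P_x − 12·P_y)/P_x, and y* = 12 + 1/3·(…)/P_y.
Discretionary income = 92 − 10·5.6 − 12·2.98 = 0.24; y* = 12 + 1/3·0.24/2.98 = 12.0268.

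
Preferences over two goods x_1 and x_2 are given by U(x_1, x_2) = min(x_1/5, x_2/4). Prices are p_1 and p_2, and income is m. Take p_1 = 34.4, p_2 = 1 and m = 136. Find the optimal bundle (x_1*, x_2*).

x_1* = 3.8636, x_2* = 3.0909

Leontief preferences: the optimum is at the kink where x_1/5 = x_2/4, i.e. x_2 = (4/5)·x_1.
Budget: p_1·x_1 + p_2·(4/5)·x_1 = m, so (5·p_1 + 4·p_2)·x_1 = 5·m.
Demand: x_1*(p_1,p_2,m) = 5·m/(5·p_1 + 4·p_2), x_2* = 4·m/(5·p_1 + 4·p_2).
Here 5·34.4 + 4·1 = 176, giving x_1* = 3.8636 and x_2* = 3.0909.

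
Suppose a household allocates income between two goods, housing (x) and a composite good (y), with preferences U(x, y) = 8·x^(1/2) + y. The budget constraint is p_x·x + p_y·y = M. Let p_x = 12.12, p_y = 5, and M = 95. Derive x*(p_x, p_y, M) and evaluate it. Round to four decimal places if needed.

x* = 2.723

MU_x = 4/√x, MU_y = 1. Tangency: 4/√x = p_x/p_y.
Solve: √x = 4·p_y/p_x, so x*(p_x,p_y) = (4·p_y/p_x)², and y* = (M − p_x·x*)/p_y.
Plugging in: x* = (4·5/12.12)² = 2.723.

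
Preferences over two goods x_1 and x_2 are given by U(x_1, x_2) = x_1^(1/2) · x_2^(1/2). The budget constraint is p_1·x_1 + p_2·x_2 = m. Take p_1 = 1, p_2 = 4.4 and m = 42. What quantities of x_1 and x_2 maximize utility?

Demand: x_1*(p_1,p_2,m) = 0.5·m/p_1 and x_2* = 0.5·m/p_2.
At p_1=1, p_2=4.4, m=42: x_1* = 0.5·42/1 = 21, x_2* = 4.7727.

x_1* = 21, x_2* = 4.7727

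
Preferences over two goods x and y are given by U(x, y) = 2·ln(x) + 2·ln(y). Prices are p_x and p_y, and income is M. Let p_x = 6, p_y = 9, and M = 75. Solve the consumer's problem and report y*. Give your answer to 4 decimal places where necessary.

The MRS is y/x. Set MRS = p_x/p_y.
So 2·p_y·y = 2·p_x·x; combined with the budget, a share 0.5 of income goes to x.
Demand: x*(p_x,p_y,M) = 0.5·M/p_x and y* = 0.5·M/p_y.
At p_x=6, p_y=9, M=75: y* = 0.5·75/9 = 4.1667.

y* = 4.1667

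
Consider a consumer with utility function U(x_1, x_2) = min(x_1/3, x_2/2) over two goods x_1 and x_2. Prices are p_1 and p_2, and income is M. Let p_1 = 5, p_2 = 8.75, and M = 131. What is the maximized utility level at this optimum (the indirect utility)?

With perfect complements, no substitution: consume in ratio x_1:x_2 = 3:2.
Budget: p_1·x_1 + p_2·(2/3)·x_1 = M, so (3·p_1 + 2·p_2)·x_1 = 3·M.
Demand: x_1*(p_1,p_2,M) = 3·M/(3·p_1 + 2·p_2), x_2* = 2·M/(3·p_1 + 2·p_2).
Here 3·5 + 2·8.75 = 32.5, giving x_1* = 12.0923 and x_2* = 8.0615.
Utility at the optimum: U(12.0923, 8.0615) = 4.0308.

V = 4.0308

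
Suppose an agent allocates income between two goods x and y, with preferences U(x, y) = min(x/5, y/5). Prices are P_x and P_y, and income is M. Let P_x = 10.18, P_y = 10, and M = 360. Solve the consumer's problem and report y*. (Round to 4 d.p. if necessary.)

With perfect complements, no substitution: consume in ratio x:y = 5:5.
Budget: P_x·x + P_y·x = M, so (5·P_x + 5·P_y)·x = 5·M.
Demand: x*(P_x,P_y,M) = 5·M/(5·P_x + 5·P_y), y* = 5·M/(5·P_x + 5·P_y).
Here 5·10.18 + 5·10 = 100.9, giving y* = 17.8394.

y* = 17.8394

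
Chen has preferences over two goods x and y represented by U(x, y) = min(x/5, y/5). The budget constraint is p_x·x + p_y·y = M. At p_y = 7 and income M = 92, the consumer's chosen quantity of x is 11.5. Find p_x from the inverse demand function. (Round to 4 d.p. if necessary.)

With perfect complements, no substitution: consume in ratio x:y = 5:5.
Budget: p_x·x + p_y·x = M, so (5·p_x + 5·p_y)·x = 5·M.
Demand: x*(p_x,p_y,M) = 5·M/(5·p_x + 5·p_y), y* = 5·M/(5·p_x + 5·p_y).
Set x* = 11.5 in the demand function and solve for p_x: p_x = 1.

p_x = 1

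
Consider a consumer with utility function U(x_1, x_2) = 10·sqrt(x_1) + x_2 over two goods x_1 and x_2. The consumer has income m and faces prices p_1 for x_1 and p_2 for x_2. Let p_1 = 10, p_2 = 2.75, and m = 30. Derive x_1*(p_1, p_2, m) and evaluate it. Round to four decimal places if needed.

x_1* = 1.8906

Set MRS = p_1/p_2: 5·x_1^(−1/2) = p_1/p_2.
Thus x_1* = (5·p_2/p_1)² — independent of m — with the rest of income spent on x_2.
Plugging in: x_1* = (5·2.75/10)² = 1.8906.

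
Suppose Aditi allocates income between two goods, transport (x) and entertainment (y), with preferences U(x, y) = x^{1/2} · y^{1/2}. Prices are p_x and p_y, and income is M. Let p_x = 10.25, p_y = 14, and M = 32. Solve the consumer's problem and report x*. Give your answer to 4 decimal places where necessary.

Tangency: MRS = y/x = p_x/p_y.
So 0.5·p_y·y = 0.5·p_x·x; combined with the budget, a share 0.5 of income goes to x.
Demand: x*(p_x,p_y,M) = 0.5·M/p_x and y* = 0.5·M/p_y.
At p_x=10.25, p_y=14, M=32: x* = 0.5·32/10.25 = 1.561.

x* = 1.561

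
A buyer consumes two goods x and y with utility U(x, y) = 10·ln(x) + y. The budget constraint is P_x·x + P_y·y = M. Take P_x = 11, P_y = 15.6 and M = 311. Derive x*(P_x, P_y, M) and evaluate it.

At the given prices: x* = 10·15.6/11 = 14.1818.

x* = 14.1818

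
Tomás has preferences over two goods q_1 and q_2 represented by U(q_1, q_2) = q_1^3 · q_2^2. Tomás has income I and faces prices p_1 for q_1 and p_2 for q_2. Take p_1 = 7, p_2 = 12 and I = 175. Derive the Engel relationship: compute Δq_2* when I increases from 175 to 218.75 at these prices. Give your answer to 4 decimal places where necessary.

The MRS is (3/2)·q_2/q_1. Set MRS = p_1/p_2.
So 3·p_2·q_2 = 2·p_1·q_1; combined with the budget, a share 0.6 of income goes to q_1.
Demand: q_1*(p_1,p_2,I) = 0.6·I/p_1 and q_2* = 0.4·I/p_2.
At p_1=7, p_2=12, I=175: q_2* = 0.4·175/12 = 5.8333.
At I' = 218.75: q_2* = 7.2917. Change: 7.2917 − 5.8333 = 1.4583.

Δq_2* = 1.4583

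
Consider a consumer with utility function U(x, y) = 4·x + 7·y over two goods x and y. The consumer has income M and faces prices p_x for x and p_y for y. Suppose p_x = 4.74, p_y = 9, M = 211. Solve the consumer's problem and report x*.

x* = 44.5148

Numerically: x* = 44.5148, y* = 0.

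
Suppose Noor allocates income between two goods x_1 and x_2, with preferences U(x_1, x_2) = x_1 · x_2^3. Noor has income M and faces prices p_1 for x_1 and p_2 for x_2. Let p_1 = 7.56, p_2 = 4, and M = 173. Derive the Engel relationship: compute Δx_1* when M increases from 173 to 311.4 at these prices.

Δx_1* = 4.5767

The MRS is (1/3)·x_2/x_1. Set MRS = p_1/p_2.
So p_2·x_2 = 3·p_1·x_1; combined with the budget, a share 0.25 of income goes to x_1.
Demand: x_1*(p_1,p_2,M) = 0.25·M/p_1 and x_2* = 0.75·M/p_2.
At p_1=7.56, p_2=4, M=173: x_1* = 0.25·173/7.56 = 5.7209.
At M' = 311.4: x_1* = 10.2976. Change: 10.2976 − 5.7209 = 4.5767.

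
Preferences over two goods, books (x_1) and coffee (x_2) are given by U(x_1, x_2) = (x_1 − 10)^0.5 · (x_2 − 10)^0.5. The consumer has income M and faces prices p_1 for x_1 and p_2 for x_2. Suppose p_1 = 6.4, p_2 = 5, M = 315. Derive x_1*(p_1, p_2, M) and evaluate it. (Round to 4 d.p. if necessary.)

MRS = (x_2−10)/(x_1−10). Tangency with p_1/p_2 gives x_2−10 = (p_1/p_2)·(x_1−10).
Substituting into the budget: x_1* = 10 + 0.5·(M − 10·p_1 − 10·p_2)/p_1, and x_2* = 10 + 0.5·(…)/p_2.
Discretionary income = 315 − 10·6.4 − 10·5 = 201; x_1* = 10 + 0.5·201/6.4 = 25.7031.

x_1* = 25.7031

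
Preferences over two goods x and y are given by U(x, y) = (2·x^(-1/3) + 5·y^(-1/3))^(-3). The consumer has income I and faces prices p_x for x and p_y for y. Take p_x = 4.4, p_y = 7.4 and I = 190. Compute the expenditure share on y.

MU_x ∝ 2·x^(-4/3), MU_y ∝ 5·y^(-4/3), so MRS = (2/5)·(y/x)^(4/3) = p_x/p_y.
Solve for the ratio: y/x = [(5/2)·p_x/p_y]^(0.75).
Substitute y = (y/x)·x into the budget: x* = I/(p_x + p_y·(y/x)).
Numerically y/x = 1.346235, so x* = 190/(4.4 + 7.4·1.346235) = 13.2292 and y* = 1.346235·13.2292 = 17.8096.
Expenditure on y: 7.4·17.8096 = 131.7914; share = 0.6936.

share on y = 0.6936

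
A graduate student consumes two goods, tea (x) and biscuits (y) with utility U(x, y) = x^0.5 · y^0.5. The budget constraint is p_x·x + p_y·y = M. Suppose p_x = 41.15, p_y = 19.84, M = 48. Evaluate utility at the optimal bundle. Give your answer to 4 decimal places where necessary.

V = 0.84

Tangency: MRS = y/x = p_x/p_y.
So 0.5·p_y·y = 0.5·p_x·x; combined with the budget, a share 0.5 of income goes to x.
Demand: x*(p_x,p_y,M) = 0.5·M/p_x and y* = 0.5·M/p_y.
At p_x=41.15, p_y=19.84, M=48: x* = 0.5·48/41.15 = 0.5832, y* = 1.2097.
Utility at the optimum: U(0.5832, 1.2097) = 0.84.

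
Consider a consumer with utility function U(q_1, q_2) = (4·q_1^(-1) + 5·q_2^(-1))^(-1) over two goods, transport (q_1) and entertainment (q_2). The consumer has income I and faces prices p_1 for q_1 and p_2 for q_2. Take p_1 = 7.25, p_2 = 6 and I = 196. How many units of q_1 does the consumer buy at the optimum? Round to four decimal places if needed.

Numerically q_2/q_1 = 1.22899, so q_1* = 196/(7.25 + 6·1.22899) = 13.4027.

q_1* = 13.4027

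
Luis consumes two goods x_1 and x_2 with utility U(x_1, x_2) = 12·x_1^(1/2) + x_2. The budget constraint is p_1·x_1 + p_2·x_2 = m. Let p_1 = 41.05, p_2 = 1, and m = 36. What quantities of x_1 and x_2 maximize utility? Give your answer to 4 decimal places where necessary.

Set MRS = p_1/p_2: 6·x_1^(−1/2) = p_1/p_2.
Thus x_1* = (6·p_2/p_1)² — independent of m — with the rest of income spent on x_2.
Plugging in: x_1* = (6·1/41.05)² = 0.0214, x_2* = 35.123.

x_1* = 0.0214, x_2* = 35.123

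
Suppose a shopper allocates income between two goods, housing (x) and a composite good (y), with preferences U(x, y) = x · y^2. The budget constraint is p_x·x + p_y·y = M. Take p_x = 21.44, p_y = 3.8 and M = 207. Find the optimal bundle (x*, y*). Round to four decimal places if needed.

MU_x/MU_y = (y)/(2·x); tangency sets this equal to p_x/p_y.
Rearranging, p_y·y = 2·p_x·x. Substituting into the budget gives p_x·x·(1 + 2) = M.
Demand: x*(p_x,p_y,M) = 1/3·M/p_x and y* = 2/3·M/p_y.
At p_x=21.44, p_y=3.8, M=207: x* = 1/3·207/21.44 = 3.2183, y* = 36.3158.

x* = 3.2183, y* = 36.3158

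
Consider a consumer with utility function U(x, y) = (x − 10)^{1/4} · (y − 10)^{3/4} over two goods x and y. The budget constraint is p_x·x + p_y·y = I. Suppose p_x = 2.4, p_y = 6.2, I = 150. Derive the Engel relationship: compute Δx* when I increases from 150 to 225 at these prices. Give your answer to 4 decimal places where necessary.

After buying the subsistence bundle (10, 10), a share 0.25 of the remaining income goes to x: x* = 10 + 0.25·(I − 10p_x − 10p_y)/p_x.
Discretionary income = 150 − 10·2.4 − 10·6.2 = 64; x* = 10 + 0.25·64/2.4 = 16.6667.
At I' = 225: x* = 24.4792. Change: 24.4792 − 16.6667 = 7.8125.

Δx* = 7.8125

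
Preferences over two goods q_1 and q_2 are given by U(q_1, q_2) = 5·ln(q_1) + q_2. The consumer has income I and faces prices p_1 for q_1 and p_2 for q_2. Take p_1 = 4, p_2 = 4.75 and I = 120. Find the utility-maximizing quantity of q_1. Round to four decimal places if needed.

q_1* = 5.9375

MU_q_1 = 5/q_1, MU_q_2 = 1. Tangency: 5/q_1 = p_1/p_2.
So q_1*(p_1,p_2) = 5·p_2/p_1, independent of income; and q_2* = (I − 5·p_2)/p_2.
At the given prices: q_1* = 5·4.75/4 = 5.9375.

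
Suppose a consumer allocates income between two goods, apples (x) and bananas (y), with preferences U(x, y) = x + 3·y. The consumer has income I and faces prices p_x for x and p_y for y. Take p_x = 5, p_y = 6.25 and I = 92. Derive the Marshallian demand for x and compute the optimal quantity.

x* = 0

Numerically: x* = 0, y* = 14.72.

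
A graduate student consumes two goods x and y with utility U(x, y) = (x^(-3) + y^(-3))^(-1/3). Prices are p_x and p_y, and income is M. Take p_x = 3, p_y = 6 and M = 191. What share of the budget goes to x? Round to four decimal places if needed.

share on x = 0.3729

From the CES first-order condition, (y/x)^(4) = p_x/p_y.
Hence y/x = (p_x/p_y)^(1/(4)), i.e. raised to the 0.25 power.
With the ratio pinned down, the budget gives x* = M/(p_x + p_y·(y/x)) and y* = (y/x)·x*.
Numerically y/x = 0.840896, so x* = 191/(3 + 6·0.840896) = 23.7403 and y* = 0.840896·23.7403 = 19.9632.
Expenditure on x: 3·23.7403 = 71.221; share = 0.3729.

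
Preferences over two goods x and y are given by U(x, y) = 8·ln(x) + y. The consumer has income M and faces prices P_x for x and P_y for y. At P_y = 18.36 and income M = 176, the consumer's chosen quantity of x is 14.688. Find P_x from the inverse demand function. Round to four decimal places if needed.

P_x = 10

Set MRS = P_x/P_y: (8/x)/1 = P_x/P_y.
So x*(P_x,P_y) = 8·P_y/P_x, independent of income; and y* = (M − 8·P_y)/P_y.
Set x* = 14.688 in the demand function and solve for P_x: P_x = 10.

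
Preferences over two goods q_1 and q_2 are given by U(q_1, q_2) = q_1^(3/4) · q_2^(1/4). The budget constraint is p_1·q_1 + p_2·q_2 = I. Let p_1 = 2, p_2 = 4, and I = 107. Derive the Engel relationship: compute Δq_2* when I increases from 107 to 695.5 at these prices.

Δq_2* = 36.7812

MU_q_1/MU_q_2 = (0.75·q_2)/(0.25·q_1); tangency sets this equal to p_1/p_2.
Rearranging, p_2·q_2 = (1/3)·p_1·q_1. Substituting into the budget gives p_1·q_1·(1 + (1/3)) = I.
Demand: q_1*(p_1,p_2,I) = 0.75·I/p_1 and q_2* = 0.25·I/p_2.
At p_1=2, p_2=4, I=107: q_2* = 0.25·107/4 = 6.6875.
At I' = 695.5: q_2* = 43.4688. Change: 43.4688 − 6.6875 = 36.7812.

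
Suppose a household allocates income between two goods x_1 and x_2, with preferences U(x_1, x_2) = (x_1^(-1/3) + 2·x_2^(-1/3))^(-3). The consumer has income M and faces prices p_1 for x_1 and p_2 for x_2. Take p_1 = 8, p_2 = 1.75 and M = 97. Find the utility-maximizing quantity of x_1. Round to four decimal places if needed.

With the ratio pinned down, the budget gives x_1* = M/(p_1 + p_2·(x_2/x_1)) and x_2* = (x_2/x_1)·x_1*.
Numerically x_2/x_1 = 5.257889, so x_1* = 97/(8 + 1.75·5.257889) = 5.6391.

x_1* = 5.6391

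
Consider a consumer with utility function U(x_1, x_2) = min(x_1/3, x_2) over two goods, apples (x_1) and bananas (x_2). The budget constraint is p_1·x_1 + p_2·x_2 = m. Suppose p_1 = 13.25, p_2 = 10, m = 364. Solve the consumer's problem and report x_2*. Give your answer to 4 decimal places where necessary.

x_2* = 7.3166

Leontief preferences: the optimum is at the kink where x_1/3 = x_2/1, i.e. x_2 = (1/3)·x_1.
Budget: p_1·x_1 + p_2·(1/3)·x_1 = m, so (3·p_1 + p_2)·x_1 = 3·m.
Demand: x_1*(p_1,p_2,m) = 3·m/(3·p_1 + p_2), x_2* = m/(3·p_1 + p_2).
Here 3·13.25 + 10 = 49.75, giving x_2* = 7.3166.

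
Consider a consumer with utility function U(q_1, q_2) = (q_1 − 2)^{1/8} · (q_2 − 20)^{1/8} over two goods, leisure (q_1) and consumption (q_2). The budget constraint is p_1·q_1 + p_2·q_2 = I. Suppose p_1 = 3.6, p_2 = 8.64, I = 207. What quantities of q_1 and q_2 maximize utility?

q_1* = 5.75, q_2* = 21.5625

Let q_1' = q_1−2, q_2' = q_2−20. MRS = q_2'/q_1' = p_1/p_2.
Substituting into the budget: q_1* = 2 + 0.5·(I − 2·p_1 − 20·p_2)/p_1, and q_2* = 20 + 0.5·(…)/p_2.
Discretionary income = 207 − 2·3.6 − 20·8.64 = 27; q_1* = 2 + 0.5·27/3.6 = 5.75; q_2* = 20 + 0.5·27/8.64 = 21.5625.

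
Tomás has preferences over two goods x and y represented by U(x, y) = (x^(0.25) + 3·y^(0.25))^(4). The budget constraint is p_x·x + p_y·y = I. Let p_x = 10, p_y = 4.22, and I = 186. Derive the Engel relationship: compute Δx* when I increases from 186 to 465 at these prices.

With the ratio pinned down, the budget gives x* = I/(p_x + p_y·(y/x)) and y* = (y/x)·x*.
Numerically y/x = 13.669262, so x* = 186/(10 + 4.22·13.669262) = 2.7481.
At I' = 465: x* = 6.8701. Change: 6.8701 − 2.7481 = 4.1221.

Δx* = 4.1221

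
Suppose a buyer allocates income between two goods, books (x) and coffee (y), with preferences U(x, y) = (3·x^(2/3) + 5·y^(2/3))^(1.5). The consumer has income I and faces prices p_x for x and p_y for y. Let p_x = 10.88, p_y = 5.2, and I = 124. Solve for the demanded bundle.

MRS = MU_x/MU_y = (3/5)·(y/x)^(1/3). Set equal to p_x/p_y.
Hence y/x = ((5/3)·p_x/p_y)^(1/(1/3)), i.e. raised to the 3 power.
With the ratio pinned down, the budget gives x* = I/(p_x + p_y·(y/x)) and y* = (y/x)·x*.
Numerically y/x = 42.40557, so x* = 124/(10.88 + 5.2·42.40557) = 0.5359 and y* = 42.40557·0.5359 = 22.7249.

x* = 0.5359, y* = 22.7249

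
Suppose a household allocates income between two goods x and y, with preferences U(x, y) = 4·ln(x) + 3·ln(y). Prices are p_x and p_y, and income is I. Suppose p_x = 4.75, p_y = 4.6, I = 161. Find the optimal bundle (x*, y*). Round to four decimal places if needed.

MU_x/MU_y = (4·y)/(3·x); tangency sets this equal to p_x/p_y.
Rearranging, p_y·y = (3/4)·p_x·x. Substituting into the budget gives p_x·x·(1 + (3/4)) = I.
Demand: x*(p_x,p_y,I) = 4/7·I/p_x and y* = 3/7·I/p_y.
At p_x=4.75, p_y=4.6, I=161: x* = 4/7·161/4.75 = 19.3684, y* = 15.

x* = 19.3684, y* = 15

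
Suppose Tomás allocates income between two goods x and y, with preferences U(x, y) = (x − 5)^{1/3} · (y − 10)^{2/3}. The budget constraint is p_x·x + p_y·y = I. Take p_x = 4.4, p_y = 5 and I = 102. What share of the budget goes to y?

share on y = 0.6863

This is Cobb-Douglas in (x−5, y−10): tangency gives 1/3·p_y·(y−10) = 2/3·p_x·(x−5).
Substituting into the budget: x* = 5 + 1/3·(I − 5·p_x − 10·p_y)/p_x, and y* = 10 + 2/3·(…)/p_y.
Discretionary income = 102 − 5·4.4 − 10·5 = 30; x* = 5 + 1/3·30/4.4 = 7.2727; y* = 10 + 2/3·30/5 = 14.
Expenditure on y: 5·14 = 70; share = 0.6863.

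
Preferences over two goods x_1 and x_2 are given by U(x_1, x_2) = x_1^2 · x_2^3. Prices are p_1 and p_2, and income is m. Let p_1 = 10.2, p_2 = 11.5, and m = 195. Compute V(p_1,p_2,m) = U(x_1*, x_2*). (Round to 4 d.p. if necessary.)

MU_x_1/MU_x_2 = (2·x_2)/(3·x_1); tangency sets this equal to p_1/p_2.
So 2·p_2·x_2 = 3·p_1·x_1; combined with the budget, a share 0.4 of income goes to x_1.
Demand: x_1*(p_1,p_2,m) = 0.4·m/p_1 and x_2* = 0.6·m/p_2.
At p_1=10.2, p_2=11.5, m=195: x_1* = 0.4·195/10.2 = 7.6471, x_2* = 10.1739.
Utility at the optimum: U(7.6471, 10.1739) = 61581.8776.

V = 61581.8776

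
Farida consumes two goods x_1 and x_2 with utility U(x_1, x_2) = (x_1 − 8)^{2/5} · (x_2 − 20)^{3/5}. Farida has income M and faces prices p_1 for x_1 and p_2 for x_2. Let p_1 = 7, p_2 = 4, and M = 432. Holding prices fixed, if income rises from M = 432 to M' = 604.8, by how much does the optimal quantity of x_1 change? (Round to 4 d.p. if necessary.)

Δx_1* = 9.8743

After buying the subsistence bundle (8, 20), a share 0.4 of the remaining income goes to x_1: x_1* = 8 + 0.4·(M − 8p_1 − 20p_2)/p_1.
Discretionary income = 432 − 8·7 − 20·4 = 296; x_1* = 8 + 0.4·296/7 = 24.9143.
At M' = 604.8: x_1* = 34.7886. Change: 34.7886 − 24.9143 = 9.8743.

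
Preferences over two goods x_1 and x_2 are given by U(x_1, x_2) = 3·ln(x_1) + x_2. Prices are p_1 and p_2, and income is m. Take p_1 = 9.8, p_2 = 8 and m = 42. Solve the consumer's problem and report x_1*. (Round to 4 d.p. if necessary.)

Set MRS = p_1/p_2: (3/x_1)/1 = p_1/p_2.
So x_1*(p_1,p_2) = 3·p_2/p_1, independent of income; and x_2* = (m − 3·p_2)/p_2.
At the given prices: x_1* = 3·8/9.8 = 2.449.

x_1* = 2.449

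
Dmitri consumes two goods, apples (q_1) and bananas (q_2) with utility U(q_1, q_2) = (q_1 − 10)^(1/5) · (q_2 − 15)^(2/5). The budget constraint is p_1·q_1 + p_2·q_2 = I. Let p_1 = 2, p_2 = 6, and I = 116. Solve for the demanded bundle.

Let q_1' = q_1−10, q_2' = q_2−15. MRS = (1/2)·q_2'/q_1' = p_1/p_2.
After buying the subsistence bundle (10, 15), a share 1/3 of the remaining income goes to q_1: q_1* = 10 + 1/3·(I − 10p_1 − 15p_2)/p_1.
Discretionary income = 116 − 10·2 − 15·6 = 6; q_1* = 10 + 1/3·6/2 = 11; q_2* = 15 + 2/3·6/6 = 15.6667.

q_1* = 11, q_2* = 15.6667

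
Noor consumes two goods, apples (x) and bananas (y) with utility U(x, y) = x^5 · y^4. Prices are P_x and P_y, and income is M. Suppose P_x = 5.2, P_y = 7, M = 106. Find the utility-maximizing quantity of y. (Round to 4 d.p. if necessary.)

y* = 6.7302

Tangency: MRS = (5/4)·y/x = P_x/P_y.
Rearranging, P_y·y = (4/5)·P_x·x. Substituting into the budget gives P_x·x·(1 + (4/5)) = M.
Demand: x*(P_x,P_y,M) = 5/9·M/P_x and y* = 4/9·M/P_y.
At P_x=5.2, P_y=7, M=106: y* = 4/9·106/7 = 6.7302.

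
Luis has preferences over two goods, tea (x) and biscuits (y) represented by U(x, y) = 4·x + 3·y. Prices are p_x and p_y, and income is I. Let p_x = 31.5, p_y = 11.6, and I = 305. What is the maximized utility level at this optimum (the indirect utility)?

Linear utility — the consumer picks whichever good has higher MU/price: 4/31.5 = 0.127 vs 3/11.6 = 0.2586.
y gives more utility per dollar, so spend all income on y: y* = I/p_y, x* = 0.
Numerically: x* = 0, y* = 26.2931.
Utility at the optimum: U(0, 26.2931) = 78.8793.

V = 78.8793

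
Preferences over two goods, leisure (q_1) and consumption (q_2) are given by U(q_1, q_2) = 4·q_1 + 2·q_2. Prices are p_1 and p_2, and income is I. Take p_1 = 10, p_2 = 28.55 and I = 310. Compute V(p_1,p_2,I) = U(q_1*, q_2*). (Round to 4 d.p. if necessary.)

V = 124

Perfect substitutes: compare marginal utility per dollar. 4/p_1 vs 2/p_2 → 0.4 vs 0.0701.
q_1 gives more utility per dollar, so spend all income on q_1: q_1* = I/p_1, q_2* = 0.
Numerically: q_1* = 31, q_2* = 0.
Utility at the optimum: U(31, 0) = 124.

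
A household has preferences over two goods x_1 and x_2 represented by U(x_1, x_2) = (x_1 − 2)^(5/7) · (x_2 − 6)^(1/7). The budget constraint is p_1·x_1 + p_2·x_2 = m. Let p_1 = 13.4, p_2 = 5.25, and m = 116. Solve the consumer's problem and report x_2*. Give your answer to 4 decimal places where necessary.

x_2* = 7.8317

This is Cobb-Douglas in (x_1−2, x_2−6): tangency gives 5/7·p_2·(x_2−6) = 1/7·p_1·(x_1−2).
After buying the subsistence bundle (2, 6), a share 5/6 of the remaining income goes to x_1: x_1* = 2 + 5/6·(m − 2p_1 − 6p_2)/p_1.
Discretionary income = 116 − 2·13.4 − 6·5.25 = 57.7; x_2* = 6 + 1/6·57.7/5.25 = 7.8317.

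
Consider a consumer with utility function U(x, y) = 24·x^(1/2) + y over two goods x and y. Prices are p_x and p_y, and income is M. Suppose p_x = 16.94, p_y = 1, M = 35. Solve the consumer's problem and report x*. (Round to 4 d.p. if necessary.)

Plugging in: x* = (12·1/16.94)² = 0.5018.

x* = 0.5018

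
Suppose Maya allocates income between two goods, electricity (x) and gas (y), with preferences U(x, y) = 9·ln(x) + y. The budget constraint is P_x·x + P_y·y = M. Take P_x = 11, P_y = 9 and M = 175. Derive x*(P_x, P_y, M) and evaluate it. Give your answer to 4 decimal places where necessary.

MU_x = 9/x, MU_y = 1. Tangency: 9/x = P_x/P_y.
So x*(P_x,P_y) = 9·P_y/P_x, independent of income; and y* = (M − 9·P_y)/P_y.
At the given prices: x* = 9·9/11 = 7.3636.

x* = 7.3636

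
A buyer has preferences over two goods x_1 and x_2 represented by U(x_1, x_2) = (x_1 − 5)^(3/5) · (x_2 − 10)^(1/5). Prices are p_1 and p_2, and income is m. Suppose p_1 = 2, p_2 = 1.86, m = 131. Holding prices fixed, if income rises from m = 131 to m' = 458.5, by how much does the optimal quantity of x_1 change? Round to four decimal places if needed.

Δx_1* = 122.8125

MRS = 3·(x_2−10)/(x_1−5). Tangency with p_1/p_2 gives x_2−10 = (1/3)·(p_1/p_2)·(x_1−5).
Substituting into the budget: x_1* = 5 + 0.75·(m − 5·p_1 − 10·p_2)/p_1, and x_2* = 10 + 0.25·(…)/p_2.
Discretionary income = 131 − 5·2 − 10·1.86 = 102.4; x_1* = 5 + 0.75·102.4/2 = 43.4.
At m' = 458.5: x_1* = 166.2125. Change: 166.2125 − 43.4 = 122.8125.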